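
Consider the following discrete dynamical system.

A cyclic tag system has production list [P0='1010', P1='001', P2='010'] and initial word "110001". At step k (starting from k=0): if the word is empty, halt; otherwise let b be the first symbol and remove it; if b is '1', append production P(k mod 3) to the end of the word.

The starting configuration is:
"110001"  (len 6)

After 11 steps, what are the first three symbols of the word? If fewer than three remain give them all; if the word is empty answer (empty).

010

k=0  "110001"  (len 6)
k=1  "100011010"  (len 9)
k=2  "00011010001"  (len 11)
k=3  "0011010001"  (len 10)
k=4  "011010001"  (len 9)
k=5  "11010001"  (len 8)
k=6  "1010001010"  (len 10)
k=7  "0100010101010"  (len 13)
k=8  "100010101010"  (len 12)
k=9  "00010101010010"  (len 14)
k=10  "0010101010010"  (len 13)
k=11  "010101010010"  (len 12)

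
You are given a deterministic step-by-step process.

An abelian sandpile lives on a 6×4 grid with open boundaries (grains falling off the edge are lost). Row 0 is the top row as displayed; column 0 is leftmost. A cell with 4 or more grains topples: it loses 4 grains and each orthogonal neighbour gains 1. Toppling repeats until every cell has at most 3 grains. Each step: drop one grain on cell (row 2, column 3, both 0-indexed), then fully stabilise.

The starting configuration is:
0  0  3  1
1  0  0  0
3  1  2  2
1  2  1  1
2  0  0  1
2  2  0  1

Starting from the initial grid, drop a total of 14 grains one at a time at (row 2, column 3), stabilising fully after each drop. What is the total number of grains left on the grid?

34

gen 0: 0  0  3  1
1  0  0  0
3  1  2  2
1  2  1  1
2  0  0  1
2  2  0  1
gen 1: 0  0  3  1
1  0  0  0
3  1  2  3
1  2  1  1
2  0  0  1
2  2  0  1
gen 2: 0  0  3  1
1  0  0  1
3  1  3  0
1  2  1  2
2  0  0  1
2  2  0  1
gen 3: 0  0  3  1
1  0  0  1
3  1  3  1
1  2  1  2
2  0  0  1
2  2  0  1
gen 4: 0  0  3  1
1  0  0  1
3  1  3  2
1  2  1  2
2  0  0  1
2  2  0  1
gen 5: 0  0  3  1
1  0  0  1
3  1  3  3
1  2  1  2
2  0  0  1
2  2  0  1
gen 6: 0  0  3  1
1  0  1  2
3  2  0  1
1  2  2  3
2  0  0  1
2  2  0  1
gen 7: 0  0  3  1
1  0  1  2
3  2  0  2
1  2  2  3
2  0  0  1
2  2  0  1
gen 8: 0  0  3  1
1  0  1  2
3  2  0  3
1  2  2  3
2  0  0  1
2  2  0  1
gen 9: 0  0  3  1
1  0  1  3
3  2  1  1
1  2  3  0
2  0  0  2
2  2  0  1
gen 10: 0  0  3  1
1  0  1  3
3  2  1  2
1  2  3  0
2  0  0  2
2  2  0  1
gen 11: 0  0  3  1
1  0  1  3
3  2  1  3
1  2  3  0
2  0  0  2
2  2  0  1
gen 12: 0  0  3  2
1  0  2  0
3  2  2  1
1  2  3  1
2  0  0  2
2  2  0  1
gen 13: 0  0  3  2
1  0  2  0
3  2  2  2
1  2  3  1
2  0  0  2
2  2  0  1
gen 14: 0  0  3  2
1  0  2  0
3  2  2  3
1  2  3  1
2  0  0  2
2  2  0  1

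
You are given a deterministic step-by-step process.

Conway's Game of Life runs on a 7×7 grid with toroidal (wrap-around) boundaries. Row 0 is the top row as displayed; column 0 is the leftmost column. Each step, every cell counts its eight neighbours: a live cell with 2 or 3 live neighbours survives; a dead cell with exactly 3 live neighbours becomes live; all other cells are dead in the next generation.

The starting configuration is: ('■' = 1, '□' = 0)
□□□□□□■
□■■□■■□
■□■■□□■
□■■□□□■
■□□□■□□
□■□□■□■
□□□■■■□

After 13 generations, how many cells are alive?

4

gen 0: □□□□□□■
□■■□■■□
■□■■□□■
□■■□□□■
■□□□■□□
□■□□■□■
□□□■■■□
gen 1: □□■□□□■
□■■□■■□
□□□□■□■
□□■□□■■
□□■■□□■
■□□□□□■
■□□■■□■
gen 2: □□■□□□■
■■■□■□■
■■■□■□■
■□■□■□■
□■■■□□□
□■■□■□□
□■□■□□□
gen 3: □□□□□■■
□□□□□□□
□□□□■□□
□□□□■□■
□□□□■■□
■□□□■□□
■■□■□□□
gen 4: ■□□□□□■
□□□□□■□
□□□□□■□
□□□■■□□
□□□■■□■
■■□■■■■
■■□□■■□
gen 5: ■■□□■□□
□□□□□■□
□□□□□■□
□□□■□□□
□□□□□□■
□■□□□□□
□□■■□□□
gen 6: □■■■■□□
□□□□■■■
□□□□■□□
□□□□□□□
□□□□□□□
□□■□□□□
■□■■□□□
gen 7: ■■□□□□■
□□■□□□□
□□□□■□□
□□□□□□□
□□□□□□□
□■■■□□□
□□□□■□□
gen 8: ■■□□□□□
■■□□□□□
□□□□□□□
□□□□□□□
□□■□□□□
□□■■□□□
□□□■□□□
gen 9: ■■■□□□□
■■□□□□□
□□□□□□□
□□□□□□□
□□■■□□□
□□■■□□□
□■□■□□□
gen 10: □□□□□□□
■□■□□□□
□□□□□□□
□□□□□□□
□□■■□□□
□■□□■□□
■□□■□□□
gen 11: □■□□□□□
□□□□□□□
□□□□□□□
□□□□□□□
□□■■□□□
□■□□■□□
□□□□□□□
gen 12: □□□□□□□
□□□□□□□
□□□□□□□
□□□□□□□
□□■■□□□
□□■■□□□
□□□□□□□
gen 13: □□□□□□□
□□□□□□□
□□□□□□□
□□□□□□□
□□■■□□□
□□■■□□□
□□□□□□□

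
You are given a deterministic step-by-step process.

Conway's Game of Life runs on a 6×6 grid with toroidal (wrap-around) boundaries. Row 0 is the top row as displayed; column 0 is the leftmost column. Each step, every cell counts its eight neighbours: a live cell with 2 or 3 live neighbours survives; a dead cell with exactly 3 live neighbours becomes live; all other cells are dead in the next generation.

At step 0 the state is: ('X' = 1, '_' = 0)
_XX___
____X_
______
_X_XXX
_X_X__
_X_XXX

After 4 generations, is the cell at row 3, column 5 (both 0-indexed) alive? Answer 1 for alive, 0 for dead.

0

0) _XX___
____X_
______
_X_XXX
_X_X__
_X_XXX
1) XXX__X
______
___X_X
X__XX_
_X____
_X_XX_
2) XXXXXX
_XX_XX
___X_X
X_XXXX
XX___X
___XXX
3) ______
______
______
__XX__
_X____
______
4) ______
______
______
__X___
__X___
______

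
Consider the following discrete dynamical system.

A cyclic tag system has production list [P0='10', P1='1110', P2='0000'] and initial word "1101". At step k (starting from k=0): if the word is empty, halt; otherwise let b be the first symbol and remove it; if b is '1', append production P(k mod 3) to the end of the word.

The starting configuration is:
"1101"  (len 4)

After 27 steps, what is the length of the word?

31

[0] "1101"  (len 4)
[1] "10110"  (len 5)
[2] "01101110"  (len 8)
[3] "1101110"  (len 7)
[4] "10111010"  (len 8)
[5] "01110101110"  (len 11)
[6] "1110101110"  (len 10)
[7] "11010111010"  (len 11)
[8] "10101110101110"  (len 14)
[9] "01011101011100000"  (len 17)
[10] "1011101011100000"  (len 16)
[11] "0111010111000001110"  (len 19)
[12] "111010111000001110"  (len 18)
[13] "1101011100000111010"  (len 19)
[14] "1010111000001110101110"  (len 22)
[15] "0101110000011101011100000"  (len 25)
[16] "101110000011101011100000"  (len 24)
[17] "011100000111010111000001110"  (len 27)
[18] "11100000111010111000001110"  (len 26)
[19] "110000011101011100000111010"  (len 27)
[20] "100000111010111000001110101110"  (len 30)
[21] "000001110101110000011101011100000"  (len 33)
[22] "00001110101110000011101011100000"  (len 32)
[23] "0001110101110000011101011100000"  (len 31)
[24] "001110101110000011101011100000"  (len 30)
[25] "01110101110000011101011100000"  (len 29)
[26] "1110101110000011101011100000"  (len 28)
[27] "1101011100000111010111000000000"  (len 31)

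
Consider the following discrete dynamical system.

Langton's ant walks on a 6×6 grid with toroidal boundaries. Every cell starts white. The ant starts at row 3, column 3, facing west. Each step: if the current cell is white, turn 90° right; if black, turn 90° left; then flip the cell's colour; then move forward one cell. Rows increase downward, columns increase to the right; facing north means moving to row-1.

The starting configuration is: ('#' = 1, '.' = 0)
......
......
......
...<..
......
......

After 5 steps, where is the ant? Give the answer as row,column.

[0] ......
......
......
...<..
......
......
[1] ......
......
...^..
...#..
......
......
[2] ......
......
...#>.
...#..
......
......
[3] ......
......
...##.
...#v.
......
......
[4] ......
......
...##.
...<#.
......
......
[5] ......
......
...##.
....#.
...v..
......

4,3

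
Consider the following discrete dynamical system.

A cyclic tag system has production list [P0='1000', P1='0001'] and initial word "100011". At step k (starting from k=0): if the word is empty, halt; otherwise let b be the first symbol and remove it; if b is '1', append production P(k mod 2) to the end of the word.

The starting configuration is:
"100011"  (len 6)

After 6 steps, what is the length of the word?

k=0  "100011"  (len 6)
k=1  "000111000"  (len 9)
k=2  "00111000"  (len 8)
k=3  "0111000"  (len 7)
k=4  "111000"  (len 6)
k=5  "110001000"  (len 9)
k=6  "100010000001"  (len 12)

12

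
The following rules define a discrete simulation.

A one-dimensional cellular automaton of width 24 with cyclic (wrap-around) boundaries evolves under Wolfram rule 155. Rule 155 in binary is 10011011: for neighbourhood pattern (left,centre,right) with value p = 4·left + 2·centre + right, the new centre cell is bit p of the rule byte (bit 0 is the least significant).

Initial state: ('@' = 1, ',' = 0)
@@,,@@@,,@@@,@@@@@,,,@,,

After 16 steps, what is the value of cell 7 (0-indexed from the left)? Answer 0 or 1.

0

gen 0: @@,,@@@,,@@@,@@@@@,,,@,,
gen 1: @,@@@@,@@@@,,@@@@,@@@,@@
gen 2: ,,@@@,,@@@,@@@@@,,@@,,@@
gen 3: @@@@,@@@@,,@@@@,@@@,@@@,
gen 4: @@@,,@@@,@@@@@,,@@,,@@,,
gen 5: @@,@@@@,,@@@@,@@@,@@@,@@
gen 6: @,,@@@,@@@@@,,@@,,@@,,@@
gen 7: ,@@@@,,@@@@,@@@,@@@,@@@@
gen 8: ,@@@,@@@@@,,@@,,@@,,@@@,
gen 9: @@@,,@@@@,@@@,@@@,@@@@,@
gen 10: @@,@@@@@,,@@,,@@,,@@@,,@
gen 11: @,,@@@@,@@@,@@@,@@@@,@@@
gen 12: ,@@@@@,,@@,,@@,,@@@,,@@@
gen 13: ,@@@@,@@@,@@@,@@@@,@@@@,
gen 14: @@@@,,@@,,@@,,@@@,,@@@,@
gen 15: @@@,@@@,@@@,@@@@,@@@@,,@
gen 16: @@,,@@,,@@,,@@@,,@@@,@@@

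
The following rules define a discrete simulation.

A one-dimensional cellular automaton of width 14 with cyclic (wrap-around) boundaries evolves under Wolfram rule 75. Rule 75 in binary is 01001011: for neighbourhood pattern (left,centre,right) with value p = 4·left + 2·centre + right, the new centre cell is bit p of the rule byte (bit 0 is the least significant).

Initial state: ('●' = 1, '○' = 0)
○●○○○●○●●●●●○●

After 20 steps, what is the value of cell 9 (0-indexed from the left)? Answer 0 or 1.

1

0) ○●○○○●○●●●●●○●
1) ○○○●●○○●○○○●○○
2) ●●●●●○●○○●●○○●
3) ○○○○●○○○●●●○●●
4) ○●●●○○●●●○●○●●
5) ○●○●○●●○●○○○●●
6) ○○○○○●●○○○●●●●
7) ○●●●●●●○●●●○○●
8) ○●○○○○●○●○●○●○
9) ●○○●●●○○○○○○○○
10) ○○●●○●○●●●●●●●
11) ○●●●○○○●○○○○○●
12) ○●○●○●●○○●●●●○
13) ●○○○○●●○●●○○●○
14) ○○●●●●●○●●○●○○
15) ●●●○○○●○●●○○○●
16) ○○●○●●○○●●○●●●
17) ○●○○●●○●●●○●○●
18) ○○○●●●○●○●○○○○
19) ●●●●○●○○○○○●●●
20) ○○○●○○○●●●●●○○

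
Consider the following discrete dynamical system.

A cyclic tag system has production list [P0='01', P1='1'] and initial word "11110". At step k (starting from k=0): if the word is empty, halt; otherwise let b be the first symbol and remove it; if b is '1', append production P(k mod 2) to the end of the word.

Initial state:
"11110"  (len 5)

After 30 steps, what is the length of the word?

6

gen 0: "11110"  (len 5)
gen 1: "111001"  (len 6)
gen 2: "110011"  (len 6)
gen 3: "1001101"  (len 7)
gen 4: "0011011"  (len 7)
gen 5: "011011"  (len 6)
gen 6: "11011"  (len 5)
gen 7: "101101"  (len 6)
gen 8: "011011"  (len 6)
gen 9: "11011"  (len 5)
gen 10: "10111"  (len 5)
gen 11: "011101"  (len 6)
gen 12: "11101"  (len 5)
gen 13: "110101"  (len 6)
gen 14: "101011"  (len 6)
gen 15: "0101101"  (len 7)
gen 16: "101101"  (len 6)
gen 17: "0110101"  (len 7)
gen 18: "110101"  (len 6)
gen 19: "1010101"  (len 7)
gen 20: "0101011"  (len 7)
gen 21: "101011"  (len 6)
gen 22: "010111"  (len 6)
gen 23: "10111"  (len 5)
gen 24: "01111"  (len 5)
gen 25: "1111"  (len 4)
gen 26: "1111"  (len 4)
gen 27: "11101"  (len 5)
gen 28: "11011"  (len 5)
gen 29: "101101"  (len 6)
gen 30: "011011"  (len 6)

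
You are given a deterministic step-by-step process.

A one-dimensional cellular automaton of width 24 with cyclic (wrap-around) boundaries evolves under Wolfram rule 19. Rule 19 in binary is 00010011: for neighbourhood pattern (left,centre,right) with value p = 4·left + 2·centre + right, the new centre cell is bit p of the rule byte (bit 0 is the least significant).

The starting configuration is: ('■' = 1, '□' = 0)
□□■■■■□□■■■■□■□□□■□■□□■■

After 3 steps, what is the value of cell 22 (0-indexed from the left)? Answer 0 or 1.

0

[0] □□■■■■□□■■■■□■□□□■□■□□■■
[1] ■■□□□□■■□□□□□□■■■□□□■■□□
[2] □□■■■■□□■■■■■■□□□■■■□□■■
[3] ■■□□□□■■□□□□□□■■■□□□■■□□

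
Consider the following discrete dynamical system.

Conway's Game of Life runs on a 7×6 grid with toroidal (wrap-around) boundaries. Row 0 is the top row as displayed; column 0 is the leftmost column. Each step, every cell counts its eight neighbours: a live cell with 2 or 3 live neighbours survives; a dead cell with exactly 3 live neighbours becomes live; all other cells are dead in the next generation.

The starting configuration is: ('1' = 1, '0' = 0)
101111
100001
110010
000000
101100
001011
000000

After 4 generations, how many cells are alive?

6

0) 101111
100001
110010
000000
101100
001011
000000
1) 110110
001000
110000
101101
011111
011011
111000
2) 100101
001101
100101
000000
000000
000000
000000
3) 101101
011100
101101
000000
000000
000000
000000
4) 100110
000000
100110
000000
000000
000000
000000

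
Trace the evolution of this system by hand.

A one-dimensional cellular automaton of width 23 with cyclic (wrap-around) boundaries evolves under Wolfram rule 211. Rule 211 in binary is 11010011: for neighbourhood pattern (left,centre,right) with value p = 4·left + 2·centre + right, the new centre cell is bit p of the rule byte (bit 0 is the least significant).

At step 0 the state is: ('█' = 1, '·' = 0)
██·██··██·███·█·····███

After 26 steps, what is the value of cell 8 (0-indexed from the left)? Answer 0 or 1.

0) ██·██··██·███·█·····███
1) ██··███·█··██··█████·██
2) ████·██··██·███·████··█
3) ████··███·█··██··█████·
4) ·█████·██··██·███·████·
5) █·████··███·█··██··████
6) █··█████·██··██·███·███
7) ███·████··███·█··██··██
8) ███··█████·██··██·███·█
9) █████·████··███·█··██··
10) ·████··█████·██··██·███
11) ··█████·████··███·█··██
12) ██·████··█████·██··██·█
13) ██··█████·████··███·█··
14) ·███·████··█████·██··██
15) ··██··█████·████··███·█
16) ██·███·████··█████·██··
17) ·█··██··█████·████··███
18) ··██·███·████··█████·██
19) ██·█··██··█████·████··█
20) ██··██·███·████··█████·
21) ·███·█··██··█████·████·
22) █·██··██·███·████··████
23) █··███·█··██··█████·███
24) ███·██··██·███·████··██
25) ███··███·█··██··█████·█
26) █████·██··██·███·████··

0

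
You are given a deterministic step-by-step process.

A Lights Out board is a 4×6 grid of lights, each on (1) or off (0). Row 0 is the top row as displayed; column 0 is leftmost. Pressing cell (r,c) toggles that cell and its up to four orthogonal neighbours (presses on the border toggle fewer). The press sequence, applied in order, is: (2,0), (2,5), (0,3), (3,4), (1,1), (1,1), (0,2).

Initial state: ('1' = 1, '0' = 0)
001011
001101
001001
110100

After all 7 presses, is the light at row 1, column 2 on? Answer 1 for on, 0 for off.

0

k=0  001011
001101
001001
110100
k=1  001011
101101
111001
010100
k=2  001011
101100
111010
010101
k=3  000101
101000
111010
010101
k=4  000101
101000
111000
010010
k=5  010101
010000
101000
010010
k=6  000101
101000
111000
010010
k=7  011001
100000
111000
010010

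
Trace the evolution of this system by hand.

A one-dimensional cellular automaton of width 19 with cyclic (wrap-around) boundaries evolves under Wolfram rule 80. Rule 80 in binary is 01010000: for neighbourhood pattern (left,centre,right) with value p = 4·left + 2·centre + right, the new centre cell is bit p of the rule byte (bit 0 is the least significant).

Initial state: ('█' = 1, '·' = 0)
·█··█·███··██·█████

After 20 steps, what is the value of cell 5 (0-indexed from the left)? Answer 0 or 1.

0

t=0: ·█··█·███··██·█████
t=1: ··█·····██··█·····█
t=2: █··█·····██··█·····
t=3: ·█··█·····██··█····
t=4: ··█··█·····██··█···
t=5: ···█··█·····██··█··
t=6: ····█··█·····██··█·
t=7: ·····█··█·····██··█
t=8: █·····█··█·····██··
t=9: ·█·····█··█·····██·
t=10: ··█·····█··█·····██
t=11: █··█·····█··█·····█
t=12: ██··█·····█··█·····
t=13: ·██··█·····█··█····
t=14: ··██··█·····█··█···
t=15: ···██··█·····█··█··
t=16: ····██··█·····█··█·
t=17: ·····██··█·····█··█
t=18: █·····██··█·····█··
t=19: ·█·····██··█·····█·
t=20: ··█·····██··█·····█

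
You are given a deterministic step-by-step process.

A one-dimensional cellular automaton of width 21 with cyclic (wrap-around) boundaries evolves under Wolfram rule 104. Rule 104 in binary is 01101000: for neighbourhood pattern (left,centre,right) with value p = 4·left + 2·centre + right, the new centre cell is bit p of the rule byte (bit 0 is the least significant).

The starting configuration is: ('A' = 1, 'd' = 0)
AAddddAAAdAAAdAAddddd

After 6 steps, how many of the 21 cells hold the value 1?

4

k=0  AAddddAAAdAAAdAAddddd
k=1  AAddddAdAAAdAAAAddddd
k=2  AAdddddAAdAAAddAddddd
k=3  AAdddddAAAAdAdddddddd
k=4  AAdddddAddAAddddddddd
k=5  AAddddddddAAddddddddd
k=6  AAddddddddAAddddddddd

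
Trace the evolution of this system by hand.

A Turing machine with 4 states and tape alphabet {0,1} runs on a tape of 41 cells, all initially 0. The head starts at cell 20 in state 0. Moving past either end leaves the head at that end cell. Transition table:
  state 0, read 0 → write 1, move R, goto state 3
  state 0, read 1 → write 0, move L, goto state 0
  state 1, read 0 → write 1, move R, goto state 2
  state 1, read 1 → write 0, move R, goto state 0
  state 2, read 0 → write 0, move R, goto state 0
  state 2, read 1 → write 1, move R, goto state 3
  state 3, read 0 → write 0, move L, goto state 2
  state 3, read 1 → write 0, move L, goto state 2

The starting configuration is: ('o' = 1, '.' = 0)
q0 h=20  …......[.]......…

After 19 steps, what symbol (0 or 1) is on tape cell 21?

0) q0 h=20  …......[.]......…
1) q3 h=21  ….....o[.]......…
2) q2 h=20  …......[o]......…
3) q3 h=21  ….....o[.]......…
4) q2 h=20  …......[o]......…
5) q3 h=21  ….....o[.]......…
6) q2 h=20  …......[o]......…
7) q3 h=21  ….....o[.]......…
8) q2 h=20  …......[o]......…
9) q3 h=21  ….....o[.]......…
10) q2 h=20  …......[o]......…
11) q3 h=21  ….....o[.]......…
12) q2 h=20  …......[o]......…
13) q3 h=21  ….....o[.]......…
14) q2 h=20  …......[o]......…
15) q3 h=21  ….....o[.]......…
16) q2 h=20  …......[o]......…
17) q3 h=21  ….....o[.]......…
18) q2 h=20  …......[o]......…
19) q3 h=21  ….....o[.]......…

0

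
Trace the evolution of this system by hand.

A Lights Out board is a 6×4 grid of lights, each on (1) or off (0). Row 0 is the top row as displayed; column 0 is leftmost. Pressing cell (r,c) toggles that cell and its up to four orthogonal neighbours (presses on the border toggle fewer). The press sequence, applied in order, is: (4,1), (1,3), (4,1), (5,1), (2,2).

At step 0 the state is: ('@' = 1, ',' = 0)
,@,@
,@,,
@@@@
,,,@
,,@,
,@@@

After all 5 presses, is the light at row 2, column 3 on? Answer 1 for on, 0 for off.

1

0) ,@,@
,@,,
@@@@
,,,@
,,@,
,@@@
1) ,@,@
,@,,
@@@@
,@,@
@@,,
,,@@
2) ,@,,
,@@@
@@@,
,@,@
@@,,
,,@@
3) ,@,,
,@@@
@@@,
,,,@
,,@,
,@@@
4) ,@,,
,@@@
@@@,
,,,@
,@@,
@,,@
5) ,@,,
,@,@
@,,@
,,@@
,@@,
@,,@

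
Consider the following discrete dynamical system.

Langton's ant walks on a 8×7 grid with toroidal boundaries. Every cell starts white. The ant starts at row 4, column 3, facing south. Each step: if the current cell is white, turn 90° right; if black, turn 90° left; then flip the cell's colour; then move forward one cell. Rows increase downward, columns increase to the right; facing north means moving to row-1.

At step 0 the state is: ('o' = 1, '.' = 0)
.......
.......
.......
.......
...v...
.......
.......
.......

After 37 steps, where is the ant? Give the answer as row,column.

k=0  .......
.......
.......
.......
...v...
.......
.......
.......
k=1  .......
.......
.......
.......
..<o...
.......
.......
.......
k=2  .......
.......
.......
..^....
..oo...
.......
.......
.......
k=3  .......
.......
.......
..o>...
..oo...
.......
.......
.......
k=4  .......
.......
.......
..oo...
..ov...
.......
.......
.......
k=5  .......
.......
.......
..oo...
..o.>..
.......
.......
.......
k=6  .......
.......
.......
..oo...
..o.o..
....v..
.......
.......
k=7  .......
.......
.......
..oo...
..o.o..
...<o..
.......
.......
k=8  .......
.......
.......
..oo...
..o^o..
...oo..
.......
.......
k=9  .......
.......
.......
..oo...
..oo>..
...oo..
.......
.......
k=10  .......
.......
.......
..oo^..
..oo...
...oo..
.......
.......
k=11  .......
.......
.......
..ooo>.
..oo...
...oo..
.......
.......
k=12  .......
.......
.......
..oooo.
..oo.v.
...oo..
.......
.......
k=13  .......
.......
.......
..oooo.
..oo<o.
...oo..
.......
.......
k=14  .......
.......
.......
..oo^o.
..oooo.
...oo..
.......
.......
k=15  .......
.......
.......
..o<.o.
..oooo.
...oo..
.......
.......
k=16  .......
.......
.......
..o..o.
..ovoo.
...oo..
.......
.......
k=17  .......
.......
.......
..o..o.
..o.>o.
...oo..
.......
.......
k=18  .......
.......
.......
..o.^o.
..o..o.
...oo..
.......
.......
k=19  .......
.......
.......
..o.o>.
..o..o.
...oo..
.......
.......
k=20  .......
.......
.....^.
..o.o..
..o..o.
...oo..
.......
.......
k=21  .......
.......
.....o>
..o.o..
..o..o.
...oo..
.......
.......
k=22  .......
.......
.....oo
..o.o.v
..o..o.
...oo..
.......
.......
k=23  .......
.......
.....oo
..o.o<o
..o..o.
...oo..
.......
.......
k=24  .......
.......
.....^o
..o.ooo
..o..o.
...oo..
.......
.......
k=25  .......
.......
....<.o
..o.ooo
..o..o.
...oo..
.......
.......
k=26  .......
....^..
....o.o
..o.ooo
..o..o.
...oo..
.......
.......
k=27  .......
....o>.
....o.o
..o.ooo
..o..o.
...oo..
.......
.......
k=28  .......
....oo.
....ovo
..o.ooo
..o..o.
...oo..
.......
.......
k=29  .......
....oo.
....<oo
..o.ooo
..o..o.
...oo..
.......
.......
k=30  .......
....oo.
.....oo
..o.voo
..o..o.
...oo..
.......
.......
k=31  .......
....oo.
.....oo
..o..>o
..o..o.
...oo..
.......
.......
k=32  .......
....oo.
.....^o
..o...o
..o..o.
...oo..
.......
.......
k=33  .......
....oo.
....<.o
..o...o
..o..o.
...oo..
.......
.......
k=34  .......
....^o.
....o.o
..o...o
..o..o.
...oo..
.......
.......
k=35  .......
...<.o.
....o.o
..o...o
..o..o.
...oo..
.......
.......
k=36  ...^...
...o.o.
....o.o
..o...o
..o..o.
...oo..
.......
.......
k=37  ...o>..
...o.o.
....o.o
..o...o
..o..o.
...oo..
.......
.......

0,4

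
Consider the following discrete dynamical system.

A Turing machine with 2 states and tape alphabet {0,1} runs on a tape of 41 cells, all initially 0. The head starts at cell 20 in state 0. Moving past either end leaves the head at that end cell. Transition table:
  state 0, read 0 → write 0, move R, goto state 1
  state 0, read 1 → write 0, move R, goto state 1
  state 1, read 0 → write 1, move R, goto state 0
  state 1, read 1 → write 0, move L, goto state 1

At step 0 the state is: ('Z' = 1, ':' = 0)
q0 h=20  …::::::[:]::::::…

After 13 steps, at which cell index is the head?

step 0: q0 h=20  …::::::[:]::::::…
step 1: q1 h=21  …::::::[:]::::::…
step 2: q0 h=22  …:::::Z[:]::::::…
step 3: q1 h=23  …::::Z:[:]::::::…
step 4: q0 h=24  …:::Z:Z[:]::::::…
step 5: q1 h=25  …::Z:Z:[:]::::::…
step 6: q0 h=26  …:Z:Z:Z[:]::::::…
step 7: q1 h=27  …Z:Z:Z:[:]::::::…
step 8: q0 h=28  …:Z:Z:Z[:]::::::…
step 9: q1 h=29  …Z:Z:Z:[:]::::::…
step 10: q0 h=30  …:Z:Z:Z[:]::::::…
step 11: q1 h=31  …Z:Z:Z:[:]::::::…
step 12: q0 h=32  …:Z:Z:Z[:]::::::…
step 13: q1 h=33  …Z:Z:Z:[:]::::::…

33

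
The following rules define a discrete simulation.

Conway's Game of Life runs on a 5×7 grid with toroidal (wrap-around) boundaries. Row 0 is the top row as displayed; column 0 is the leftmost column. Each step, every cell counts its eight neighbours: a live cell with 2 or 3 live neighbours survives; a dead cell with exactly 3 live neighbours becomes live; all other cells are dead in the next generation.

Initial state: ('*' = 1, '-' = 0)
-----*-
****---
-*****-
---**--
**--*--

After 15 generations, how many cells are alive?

0) -----*-
****---
-*****-
---**--
**--*--
1) ---**-*
*----**
*----*-
*------
---***-
2) *--*---
*------
**---*-
-----*-
---*-**
3) *---*--
*------
**-----
*----*-
-----**
4) *----*-
*-----*
**-----
**---*-
*---**-
5) **--**-
-------
-------
----**-
*---**-
6) **--**-
-------
-------
----***
**-*---
7) ***-*-*
-------
-----*-
*---***
-***---
8) *------
**---**
----**-
*******
-------
9) **-----
**--**-
-------
****--*
--****-
10) *------
**----*
---***-
**---**
----**-
11) **---*-
**--***
--*-*--
*--*---
-*--**-
12) --*----
--***--
--*-*--
-***-*-
-**-**-
13) -----*-
-**-*--
-----*-
-----*-
----**-
14) ---*-*-
----**-
----**-
-----**
----***
15) ---*---
---*--*
-------
-------
-------

3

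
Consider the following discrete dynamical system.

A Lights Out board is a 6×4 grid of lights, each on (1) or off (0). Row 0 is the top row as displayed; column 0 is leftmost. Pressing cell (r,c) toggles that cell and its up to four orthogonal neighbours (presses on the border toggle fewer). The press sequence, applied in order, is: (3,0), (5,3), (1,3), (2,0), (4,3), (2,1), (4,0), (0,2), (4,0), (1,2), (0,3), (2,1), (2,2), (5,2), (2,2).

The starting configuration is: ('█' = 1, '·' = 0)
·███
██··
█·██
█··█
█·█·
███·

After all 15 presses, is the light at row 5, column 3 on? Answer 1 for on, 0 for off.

1

step 0: ·███
██··
█·██
█··█
█·█·
███·
step 1: ·███
██··
··██
·█·█
··█·
███·
step 2: ·███
██··
··██
·█·█
··██
██·█
step 3: ·██·
████
··█·
·█·█
··██
██·█
step 4: ·██·
·███
███·
██·█
··██
██·█
step 5: ·██·
·███
███·
██··
····
██··
step 6: ·██·
··██
····
█···
····
██··
step 7: ·██·
··██
····
····
██··
·█··
step 8: ···█
···█
····
····
██··
·█··
step 9: ···█
···█
····
█···
····
██··
step 10: ··██
·██·
··█·
█···
····
██··
step 11: ····
·███
··█·
█···
····
██··
step 12: ····
··██
██··
██··
····
██··
step 13: ····
···█
█·██
███·
····
██··
step 14: ····
···█
█·██
███·
··█·
█·██
step 15: ····
··██
██··
██··
··█·
█·██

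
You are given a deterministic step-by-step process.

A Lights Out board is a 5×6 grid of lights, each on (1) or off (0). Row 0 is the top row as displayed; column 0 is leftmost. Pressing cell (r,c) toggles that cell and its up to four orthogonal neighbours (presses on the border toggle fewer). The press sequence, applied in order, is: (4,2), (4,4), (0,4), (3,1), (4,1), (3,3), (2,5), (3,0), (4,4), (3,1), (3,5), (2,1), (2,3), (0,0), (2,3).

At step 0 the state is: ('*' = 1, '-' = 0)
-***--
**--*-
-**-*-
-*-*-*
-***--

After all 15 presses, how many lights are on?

[0] -***--
**--*-
-**-*-
-*-*-*
-***--
[1] -***--
**--*-
-**-*-
-***-*
------
[2] -***--
**--*-
-**-*-
-*****
---***
[3] -**-**
**----
-**-*-
-*****
---***
[4] -**-**
**----
--*-*-
*--***
-*-***
[5] -**-**
**----
--*-*-
**-***
*-****
[6] -**-**
**----
--***-
***--*
*-*-**
[7] -**-**
**---*
--**-*
***---
*-*-**
[8] -**-**
**---*
*-**-*
--*---
--*-**
[9] -**-**
**---*
*-**-*
--*-*-
--**--
[10] -**-**
**---*
****-*
**--*-
-***--
[11] -**-**
**---*
****--
**---*
-***-*
[12] -**-**
*----*
---*--
*----*
-***-*
[13] -**-**
*--*-*
--*-*-
*--*-*
-***-*
[14] *-*-**
---*-*
--*-*-
*--*-*
-***-*
[15] *-*-**
-----*
---*--
*----*
-***-*

12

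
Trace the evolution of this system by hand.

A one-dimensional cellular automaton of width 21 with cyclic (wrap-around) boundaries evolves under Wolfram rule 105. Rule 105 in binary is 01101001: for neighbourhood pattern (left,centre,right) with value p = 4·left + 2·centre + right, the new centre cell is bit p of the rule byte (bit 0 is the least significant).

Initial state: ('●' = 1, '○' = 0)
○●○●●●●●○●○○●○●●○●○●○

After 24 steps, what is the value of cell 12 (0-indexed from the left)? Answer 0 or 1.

1

k=0  ○●○●●●●●○●○○●○●●○●○●○
k=1  ○○●●○○○●●○○○○●●●●○●○○
k=2  ●○●●○●○●●○●●○●○○●●○○●
k=3  ●●●●●○●●●●●●●○○○●●○○●
k=4  ○○○○●●●○○○○○●○●○●●○○●
k=5  ○●●○●○●○●●●○○●○●●●○○○
k=6  ○●●●○●○●●○●○○○●●○●○●●
k=7  ●●○●●○●●●●○○●○●●●○●●●
k=8  ○●●●●●●○○●○○○●●○●●●○○
k=9  ○●○○○○●○○○○●○●●●●○●○●
k=10  ●○○●●○○○●●○○●●○○●●○●○
k=11  ○○○●●○●○●●○○●●○○●●●○●
k=12  ○●○●●●○●●●○○●●○○●○●●○
k=13  ○○●●○●●●○●○○●●○○○●●●○
k=14  ●○●●●●○●●○○○●●○●○●○●○
k=15  ○●●○○●●●●○●○●●●○●○●○●
k=16  ●●●○○●○○●●○●●○●●○●○●○
k=17  ●○●○○○○○●●●●●●●●●○●○●
k=18  ●●○○●●●○●○○○○○○○●●○●●
k=19  ○●○○●○●●○○●●●●●○●●●●○
k=20  ○○○○○●●●○○●○○○●●●○○●○
k=21  ●●●●○●○●○○○○●○●○●○○○○
k=22  ●○○●●○●○○●●○○●○●○○●●○
k=23  ○○○●●●○○○●●○○○●○○○●●●
k=24  ○●○●○●○●○●●○●○○○●○●○●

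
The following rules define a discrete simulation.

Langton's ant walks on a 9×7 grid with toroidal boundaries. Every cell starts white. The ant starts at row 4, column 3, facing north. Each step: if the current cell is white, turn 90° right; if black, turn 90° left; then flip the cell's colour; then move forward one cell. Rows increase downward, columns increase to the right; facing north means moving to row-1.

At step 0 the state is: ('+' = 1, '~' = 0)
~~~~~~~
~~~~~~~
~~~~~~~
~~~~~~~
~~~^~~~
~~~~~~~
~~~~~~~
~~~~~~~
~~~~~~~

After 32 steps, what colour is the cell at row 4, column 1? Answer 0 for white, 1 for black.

t=0: ~~~~~~~
~~~~~~~
~~~~~~~
~~~~~~~
~~~^~~~
~~~~~~~
~~~~~~~
~~~~~~~
~~~~~~~
t=1: ~~~~~~~
~~~~~~~
~~~~~~~
~~~~~~~
~~~+>~~
~~~~~~~
~~~~~~~
~~~~~~~
~~~~~~~
t=2: ~~~~~~~
~~~~~~~
~~~~~~~
~~~~~~~
~~~++~~
~~~~v~~
~~~~~~~
~~~~~~~
~~~~~~~
t=3: ~~~~~~~
~~~~~~~
~~~~~~~
~~~~~~~
~~~++~~
~~~<+~~
~~~~~~~
~~~~~~~
~~~~~~~
t=4: ~~~~~~~
~~~~~~~
~~~~~~~
~~~~~~~
~~~^+~~
~~~++~~
~~~~~~~
~~~~~~~
~~~~~~~
t=5: ~~~~~~~
~~~~~~~
~~~~~~~
~~~~~~~
~~<~+~~
~~~++~~
~~~~~~~
~~~~~~~
~~~~~~~
t=6: ~~~~~~~
~~~~~~~
~~~~~~~
~~^~~~~
~~+~+~~
~~~++~~
~~~~~~~
~~~~~~~
~~~~~~~
t=7: ~~~~~~~
~~~~~~~
~~~~~~~
~~+>~~~
~~+~+~~
~~~++~~
~~~~~~~
~~~~~~~
~~~~~~~
t=8: ~~~~~~~
~~~~~~~
~~~~~~~
~~++~~~
~~+v+~~
~~~++~~
~~~~~~~
~~~~~~~
~~~~~~~
t=9: ~~~~~~~
~~~~~~~
~~~~~~~
~~++~~~
~~<++~~
~~~++~~
~~~~~~~
~~~~~~~
~~~~~~~
t=10: ~~~~~~~
~~~~~~~
~~~~~~~
~~++~~~
~~~++~~
~~v++~~
~~~~~~~
~~~~~~~
~~~~~~~
t=11: ~~~~~~~
~~~~~~~
~~~~~~~
~~++~~~
~~~++~~
~<+++~~
~~~~~~~
~~~~~~~
~~~~~~~
t=12: ~~~~~~~
~~~~~~~
~~~~~~~
~~++~~~
~^~++~~
~++++~~
~~~~~~~
~~~~~~~
~~~~~~~
t=13: ~~~~~~~
~~~~~~~
~~~~~~~
~~++~~~
~+>++~~
~++++~~
~~~~~~~
~~~~~~~
~~~~~~~
t=14: ~~~~~~~
~~~~~~~
~~~~~~~
~~++~~~
~++++~~
~+v++~~
~~~~~~~
~~~~~~~
~~~~~~~
t=15: ~~~~~~~
~~~~~~~
~~~~~~~
~~++~~~
~++++~~
~+~>+~~
~~~~~~~
~~~~~~~
~~~~~~~
t=16: ~~~~~~~
~~~~~~~
~~~~~~~
~~++~~~
~++^+~~
~+~~+~~
~~~~~~~
~~~~~~~
~~~~~~~
t=17: ~~~~~~~
~~~~~~~
~~~~~~~
~~++~~~
~+<~+~~
~+~~+~~
~~~~~~~
~~~~~~~
~~~~~~~
t=18: ~~~~~~~
~~~~~~~
~~~~~~~
~~++~~~
~+~~+~~
~+v~+~~
~~~~~~~
~~~~~~~
~~~~~~~
t=19: ~~~~~~~
~~~~~~~
~~~~~~~
~~++~~~
~+~~+~~
~<+~+~~
~~~~~~~
~~~~~~~
~~~~~~~
t=20: ~~~~~~~
~~~~~~~
~~~~~~~
~~++~~~
~+~~+~~
~~+~+~~
~v~~~~~
~~~~~~~
~~~~~~~
t=21: ~~~~~~~
~~~~~~~
~~~~~~~
~~++~~~
~+~~+~~
~~+~+~~
<+~~~~~
~~~~~~~
~~~~~~~
t=22: ~~~~~~~
~~~~~~~
~~~~~~~
~~++~~~
~+~~+~~
^~+~+~~
++~~~~~
~~~~~~~
~~~~~~~
t=23: ~~~~~~~
~~~~~~~
~~~~~~~
~~++~~~
~+~~+~~
+>+~+~~
++~~~~~
~~~~~~~
~~~~~~~
t=24: ~~~~~~~
~~~~~~~
~~~~~~~
~~++~~~
~+~~+~~
+++~+~~
+v~~~~~
~~~~~~~
~~~~~~~
t=25: ~~~~~~~
~~~~~~~
~~~~~~~
~~++~~~
~+~~+~~
+++~+~~
+~>~~~~
~~~~~~~
~~~~~~~
t=26: ~~~~~~~
~~~~~~~
~~~~~~~
~~++~~~
~+~~+~~
+++~+~~
+~+~~~~
~~v~~~~
~~~~~~~
t=27: ~~~~~~~
~~~~~~~
~~~~~~~
~~++~~~
~+~~+~~
+++~+~~
+~+~~~~
~<+~~~~
~~~~~~~
t=28: ~~~~~~~
~~~~~~~
~~~~~~~
~~++~~~
~+~~+~~
+++~+~~
+^+~~~~
~++~~~~
~~~~~~~
t=29: ~~~~~~~
~~~~~~~
~~~~~~~
~~++~~~
~+~~+~~
+++~+~~
++>~~~~
~++~~~~
~~~~~~~
t=30: ~~~~~~~
~~~~~~~
~~~~~~~
~~++~~~
~+~~+~~
++^~+~~
++~~~~~
~++~~~~
~~~~~~~
t=31: ~~~~~~~
~~~~~~~
~~~~~~~
~~++~~~
~+~~+~~
+<~~+~~
++~~~~~
~++~~~~
~~~~~~~
t=32: ~~~~~~~
~~~~~~~
~~~~~~~
~~++~~~
~+~~+~~
+~~~+~~
+v~~~~~
~++~~~~
~~~~~~~

1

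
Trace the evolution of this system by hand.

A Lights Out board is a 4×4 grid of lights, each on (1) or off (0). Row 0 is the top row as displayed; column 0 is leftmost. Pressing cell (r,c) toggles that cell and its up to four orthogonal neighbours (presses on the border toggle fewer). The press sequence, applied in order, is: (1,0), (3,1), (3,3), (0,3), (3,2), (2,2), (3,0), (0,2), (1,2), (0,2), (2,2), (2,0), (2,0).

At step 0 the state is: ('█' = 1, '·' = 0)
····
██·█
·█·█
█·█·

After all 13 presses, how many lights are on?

step 0: ····
██·█
·█·█
█·█·
step 1: █···
···█
██·█
█·█·
step 2: █···
···█
█··█
·█··
step 3: █···
···█
█···
·███
step 4: █·██
····
█···
·███
step 5: █·██
····
█·█·
····
step 6: █·██
··█·
██·█
··█·
step 7: █·██
··█·
·█·█
███·
step 8: ██··
····
·█·█
███·
step 9: ███·
·███
·███
███·
step 10: █··█
·█·█
·███
███·
step 11: █··█
·███
····
██··
step 12: █··█
████
██··
·█··
step 13: █··█
·███
····
██··

7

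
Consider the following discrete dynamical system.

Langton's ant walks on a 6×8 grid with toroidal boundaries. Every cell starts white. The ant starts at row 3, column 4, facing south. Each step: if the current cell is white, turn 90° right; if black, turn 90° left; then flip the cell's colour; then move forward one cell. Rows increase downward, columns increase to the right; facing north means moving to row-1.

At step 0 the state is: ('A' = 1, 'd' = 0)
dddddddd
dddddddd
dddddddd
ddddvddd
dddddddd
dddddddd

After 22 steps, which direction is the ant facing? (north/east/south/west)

k=0  dddddddd
dddddddd
dddddddd
ddddvddd
dddddddd
dddddddd
k=1  dddddddd
dddddddd
dddddddd
ddd<Addd
dddddddd
dddddddd
k=2  dddddddd
dddddddd
ddd^dddd
dddAAddd
dddddddd
dddddddd
k=3  dddddddd
dddddddd
dddA>ddd
dddAAddd
dddddddd
dddddddd
k=4  dddddddd
dddddddd
dddAAddd
dddAvddd
dddddddd
dddddddd
k=5  dddddddd
dddddddd
dddAAddd
dddAd>dd
dddddddd
dddddddd
k=6  dddddddd
dddddddd
dddAAddd
dddAdAdd
dddddvdd
dddddddd
k=7  dddddddd
dddddddd
dddAAddd
dddAdAdd
dddd<Add
dddddddd
k=8  dddddddd
dddddddd
dddAAddd
dddA^Add
ddddAAdd
dddddddd
k=9  dddddddd
dddddddd
dddAAddd
dddAA>dd
ddddAAdd
dddddddd
k=10  dddddddd
dddddddd
dddAA^dd
dddAAddd
ddddAAdd
dddddddd
k=11  dddddddd
dddddddd
dddAAA>d
dddAAddd
ddddAAdd
dddddddd
k=12  dddddddd
dddddddd
dddAAAAd
dddAAdvd
ddddAAdd
dddddddd
k=13  dddddddd
dddddddd
dddAAAAd
dddAA<Ad
ddddAAdd
dddddddd
k=14  dddddddd
dddddddd
dddAA^Ad
dddAAAAd
ddddAAdd
dddddddd
k=15  dddddddd
dddddddd
dddA<dAd
dddAAAAd
ddddAAdd
dddddddd
k=16  dddddddd
dddddddd
dddAddAd
dddAvAAd
ddddAAdd
dddddddd
k=17  dddddddd
dddddddd
dddAddAd
dddAd>Ad
ddddAAdd
dddddddd
k=18  dddddddd
dddddddd
dddAd^Ad
dddAddAd
ddddAAdd
dddddddd
k=19  dddddddd
dddddddd
dddAdA>d
dddAddAd
ddddAAdd
dddddddd
k=20  dddddddd
dddddd^d
dddAdAdd
dddAddAd
ddddAAdd
dddddddd
k=21  dddddddd
ddddddA>
dddAdAdd
dddAddAd
ddddAAdd
dddddddd
k=22  dddddddd
ddddddAA
dddAdAdv
dddAddAd
ddddAAdd
dddddddd

south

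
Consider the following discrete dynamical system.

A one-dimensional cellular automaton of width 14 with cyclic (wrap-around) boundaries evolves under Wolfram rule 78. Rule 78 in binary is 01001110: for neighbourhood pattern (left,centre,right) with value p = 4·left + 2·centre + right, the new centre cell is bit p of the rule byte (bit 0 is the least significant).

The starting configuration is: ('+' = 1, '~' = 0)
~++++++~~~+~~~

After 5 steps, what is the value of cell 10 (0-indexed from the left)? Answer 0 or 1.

step 0: ~++++++~~~+~~~
step 1: ++~~~~+~~++~~~
step 2: ++~~~++~+++~~+
step 3: ~+~~+++~+~+~++
step 4: ~+~++~+~+~+~++
step 5: ~+~++~+~+~+~++

1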